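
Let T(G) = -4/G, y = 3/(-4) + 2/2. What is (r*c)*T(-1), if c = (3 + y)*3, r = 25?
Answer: 975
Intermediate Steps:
y = ¼ (y = 3*(-¼) + 2*(½) = -¾ + 1 = ¼ ≈ 0.25000)
c = 39/4 (c = (3 + ¼)*3 = (13/4)*3 = 39/4 ≈ 9.7500)
(r*c)*T(-1) = (25*(39/4))*(-4/(-1)) = 975*(-4*(-1))/4 = (975/4)*4 = 975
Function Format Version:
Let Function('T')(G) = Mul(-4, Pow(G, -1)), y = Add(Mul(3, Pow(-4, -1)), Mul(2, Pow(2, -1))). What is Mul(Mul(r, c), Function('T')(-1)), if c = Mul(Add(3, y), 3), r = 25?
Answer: 975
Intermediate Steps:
y = Rational(1, 4) (y = Add(Mul(3, Rational(-1, 4)), Mul(2, Rational(1, 2))) = Add(Rational(-3, 4), 1) = Rational(1, 4) ≈ 0.25000)
c = Rational(39, 4) (c = Mul(Add(3, Rational(1, 4)), 3) = Mul(Rational(13, 4), 3) = Rational(39, 4) ≈ 9.7500)
Mul(Mul(r, c), Function('T')(-1)) = Mul(Mul(25, Rational(39, 4)), Mul(-4, Pow(-1, -1))) = Mul(Rational(975, 4), Mul(-4, -1)) = Mul(Rational(975, 4), 4) = 975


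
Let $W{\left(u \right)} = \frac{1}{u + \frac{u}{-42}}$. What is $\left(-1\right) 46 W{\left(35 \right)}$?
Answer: $- \frac{276}{205} \approx -1.3463$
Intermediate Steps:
$W{\left(u \right)} = \frac{42}{41 u}$ ($W{\left(u \right)} = \frac{1}{u + u \left(- \frac{1}{42}\right)} = \frac{1}{u - \frac{u}{42}} = \frac{1}{\frac{41}{42} u} = \frac{42}{41 u}$)
$\left(-1\right) 46 W{\left(35 \right)} = \left(-1\right) 46 \frac{42}{41 \cdot 35} = - 46 \cdot \frac{42}{41} \cdot \frac{1}{35} = \left(-46\right) \frac{6}{205} = - \frac{276}{205}$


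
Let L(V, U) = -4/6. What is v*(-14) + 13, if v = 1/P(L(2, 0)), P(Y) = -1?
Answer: 27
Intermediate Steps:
L(V, U) = -⅔ (L(V, U) = -4*⅙ = -⅔)
v = -1 (v = 1/(-1) = -1)
v*(-14) + 13 = -1*(-14) + 13 = 14 + 13 = 27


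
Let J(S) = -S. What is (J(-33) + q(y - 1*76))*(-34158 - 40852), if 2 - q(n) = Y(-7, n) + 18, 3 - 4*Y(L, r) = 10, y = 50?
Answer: -2812875/2 ≈ -1.4064e+6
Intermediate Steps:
Y(L, r) = -7/4 (Y(L, r) = 3/4 - 1/4*10 = 3/4 - 5/2 = -7/4)
q(n) = -57/4 (q(n) = 2 - (-7/4 + 18) = 2 - 1*65/4 = 2 - 65/4 = -57/4)
(J(-33) + q(y - 1*76))*(-34158 - 40852) = (-1*(-33) - 57/4)*(-34158 - 40852) = (33 - 57/4)*(-75010) = (75/4)*(-75010) = -2812875/2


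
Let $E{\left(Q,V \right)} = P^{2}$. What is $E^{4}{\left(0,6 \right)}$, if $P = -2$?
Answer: $256$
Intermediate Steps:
$E{\left(Q,V \right)} = 4$ ($E{\left(Q,V \right)} = \left(-2\right)^{2} = 4$)
$E^{4}{\left(0,6 \right)} = 4^{4} = 256$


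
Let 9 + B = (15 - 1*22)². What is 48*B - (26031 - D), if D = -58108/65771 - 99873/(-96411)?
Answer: -50962679654032/2113682627 ≈ -24111.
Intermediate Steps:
D = 322165565/2113682627 (D = -58108*1/65771 - 99873*(-1/96411) = -58108/65771 + 33291/32137 = 322165565/2113682627 ≈ 0.15242)
B = 40 (B = -9 + (15 - 1*22)² = -9 + (15 - 22)² = -9 + (-7)² = -9 + 49 = 40)
48*B - (26031 - D) = 48*40 - (26031 - 1*322165565/2113682627) = 1920 - (26031 - 322165565/2113682627) = 1920 - 1*55020950297872/2113682627 = 1920 - 55020950297872/2113682627 = -50962679654032/2113682627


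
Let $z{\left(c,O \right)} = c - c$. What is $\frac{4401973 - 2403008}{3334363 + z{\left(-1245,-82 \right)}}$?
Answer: $\frac{1998965}{3334363} \approx 0.5995$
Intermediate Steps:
$z{\left(c,O \right)} = 0$
$\frac{4401973 - 2403008}{3334363 + z{\left(-1245,-82 \right)}} = \frac{4401973 - 2403008}{3334363 + 0} = \frac{1998965}{3334363}$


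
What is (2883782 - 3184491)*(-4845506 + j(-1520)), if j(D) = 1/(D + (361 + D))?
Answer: 3903536779897675/2679 ≈ 1.4571e+12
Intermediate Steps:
j(D) = 1/(361 + 2*D)
(2883782 - 3184491)*(-4845506 + j(-1520)) = (2883782 - 3184491)*(-4845506 + 1/(361 + 2*(-1520))) = -300709*(-4845506 + 1/(361 - 3040)) = -300709*(-4845506 + 1/(-2679)) = -300709*(-4845506 - 1/2679) = -300709*(-12981110575/2679) = 3903536779897675/2679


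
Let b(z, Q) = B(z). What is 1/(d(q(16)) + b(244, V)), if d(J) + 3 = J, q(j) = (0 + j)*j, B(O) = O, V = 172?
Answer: 1/497 ≈ 0.0020121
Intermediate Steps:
b(z, Q) = z
q(j) = j**2 (q(j) = j*j = j**2)
d(J) = -3 + J
1/(d(q(16)) + b(244, V)) = 1/((-3 + 16**2) + 244) = 1/((-3 + 256) + 244) = 1/(253 + 244) = 1/497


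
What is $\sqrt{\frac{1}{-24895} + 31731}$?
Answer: $\frac{2 \sqrt{4916409264845}}{24895} \approx 178.13$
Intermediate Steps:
$\sqrt{\frac{1}{-24895} + 31731} = \sqrt{- \frac{1}{24895} + 31731} = \sqrt{\frac{789943244}{24895}} = \frac{2 \sqrt{4916409264845}}{24895}$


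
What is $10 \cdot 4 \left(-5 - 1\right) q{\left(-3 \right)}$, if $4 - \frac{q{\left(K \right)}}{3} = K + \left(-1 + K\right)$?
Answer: $-7920$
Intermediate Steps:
$q{\left(K \right)} = 15 - 6 K$ ($q{\left(K \right)} = 12 - 3 \left(K + \left(-1 + K\right)\right) = 12 - 3 \left(-1 + 2 K\right) = 12 - \left(-3 + 6 K\right) = 15 - 6 K$)
$10 \cdot 4 \left(-5 - 1\right) q{\left(-3 \right)} = 10 \cdot 4 \left(-5 - 1\right) \left(15 - -18\right) = 40 \left(- 6 \left(15 + 18\right)\right) = 40 \left(\left(-6\right) 33\right) = 40 \left(-198\right) = -7920$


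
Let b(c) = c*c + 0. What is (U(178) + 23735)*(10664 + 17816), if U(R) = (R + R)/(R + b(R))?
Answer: 120999188160/179 ≈ 6.7597e+8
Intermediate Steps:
b(c) = c² (b(c) = c² + 0 = c²)
U(R) = 2*R/(R + R²) (U(R) = (R + R)/(R + R²) = (2*R)/(R + R²) = 2*R/(R + R²))
(U(178) + 23735)*(10664 + 17816) = (2/(1 + 178) + 23735)*(10664 + 17816) = (2/179 + 23735)*28480 = (4248567/179)*28480 = 120999188160/179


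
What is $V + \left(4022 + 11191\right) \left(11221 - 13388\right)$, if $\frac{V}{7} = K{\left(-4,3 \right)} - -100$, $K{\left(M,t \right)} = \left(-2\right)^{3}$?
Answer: $-32965927$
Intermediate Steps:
$K{\left(M,t \right)} = -8$
$V = 644$ ($V = 7 \left(-8 - -100\right) = 7 \left(-8 + 100\right) = 7 \cdot 92 = 644$)
$V + \left(4022 + 11191\right) \left(11221 - 13388\right) = 644 + \left(4022 + 11191\right) \left(11221 - 13388\right) = 644 + 15213 \left(-2167\right) = 644 - 32966571 = -32965927$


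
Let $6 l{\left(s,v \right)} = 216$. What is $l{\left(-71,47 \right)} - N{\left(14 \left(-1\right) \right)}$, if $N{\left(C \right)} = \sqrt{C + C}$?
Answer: $36 - 2 i \sqrt{7} \approx 36.0 - 5.2915 i$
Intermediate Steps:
$l{\left(s,v \right)} = 36$ ($l{\left(s,v \right)} = \frac{1}{6} \cdot 216 = 36$)
$N{\left(C \right)} = \sqrt{2} \sqrt{C}$ ($N{\left(C \right)} = \sqrt{2 C} = \sqrt{2} \sqrt{C}$)
$l{\left(-71,47 \right)} - N{\left(14 \left(-1\right) \right)} = 36 - \sqrt{2} \sqrt{14 \left(-1\right)} = 36 - \sqrt{2} \sqrt{-14} = 36 - \sqrt{2} i \sqrt{14} = 36 - 2 i \sqrt{7}$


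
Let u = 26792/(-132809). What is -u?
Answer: 26792/132809 ≈ 0.20173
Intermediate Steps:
u = -26792/132809 (u = 26792*(-1/132809) = -26792/132809 ≈ -0.20173)
-u = -1*(-26792/132809) = 26792/132809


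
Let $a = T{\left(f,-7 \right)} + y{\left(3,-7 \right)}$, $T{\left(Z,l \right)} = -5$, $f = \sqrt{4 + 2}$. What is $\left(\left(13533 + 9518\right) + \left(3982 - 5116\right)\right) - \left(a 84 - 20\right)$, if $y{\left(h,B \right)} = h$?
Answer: $22105$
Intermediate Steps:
$f = \sqrt{6} \approx 2.4495$
$a = -2$ ($a = -5 + 3 = -2$)
$\left(\left(13533 + 9518\right) + \left(3982 - 5116\right)\right) - \left(a 84 - 20\right) = \left(\left(13533 + 9518\right) + \left(3982 - 5116\right)\right) - \left(\left(-2\right) 84 - 20\right) = \left(23051 - 1134\right) - \left(-168 - 20\right) = 21917 - -188 = 21917 + 188 = 22105$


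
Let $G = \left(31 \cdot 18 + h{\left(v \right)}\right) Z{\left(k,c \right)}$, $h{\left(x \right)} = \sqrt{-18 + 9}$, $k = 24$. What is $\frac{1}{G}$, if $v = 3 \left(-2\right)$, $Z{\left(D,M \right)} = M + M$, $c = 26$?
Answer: $\frac{31}{899522} - \frac{i}{5397132} \approx 3.4463 \cdot 10^{-5} - 1.8528 \cdot 10^{-7} i$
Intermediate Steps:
$Z{\left(D,M \right)} = 2 M$
$v = -6$
$h{\left(x \right)} = 3 i$ ($h{\left(x \right)} = \sqrt{-9} = 3 i$)
$G = 29016 + 156 i$ ($G = \left(31 \cdot 18 + 3 i\right) 2 \cdot 26 = \left(558 + 3 i\right) 52 = 29016 + 156 i \approx 29016.0 + 156.0 i$)
$\frac{1}{G} = \frac{1}{29016 + 156 i} = \frac{29016 - 156 i}{841952592}$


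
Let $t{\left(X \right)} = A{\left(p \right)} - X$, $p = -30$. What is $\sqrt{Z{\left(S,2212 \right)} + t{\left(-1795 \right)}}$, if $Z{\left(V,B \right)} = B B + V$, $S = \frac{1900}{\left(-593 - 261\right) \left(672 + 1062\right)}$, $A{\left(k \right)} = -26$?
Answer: $\frac{\sqrt{2321257576618302}}{21777} \approx 2212.4$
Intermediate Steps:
$S = - \frac{475}{370209}$ ($S = \frac{1900}{\left(-854\right) 1734} = \frac{1900}{-1480836} = 1900 \left(- \frac{1}{1480836}\right) = - \frac{475}{370209} \approx -0.0012831$)
$t{\left(X \right)} = -26 - X$
$Z{\left(V,B \right)} = V + B^{2}$ ($Z{\left(V,B \right)} = B^{2} + V = V + B^{2}$)
$\sqrt{Z{\left(S,2212 \right)} + t{\left(-1795 \right)}} = \sqrt{\left(- \frac{475}{370209} + 2212^{2}\right) - -1769} = \sqrt{\left(- \frac{475}{370209} + 4892944\right) + \left(-26 + 1795\right)} = \sqrt{\frac{1811411904821}{370209} + 1769} = \sqrt{\frac{1812066804542}{370209}} = \frac{\sqrt{2321257576618302}}{21777}$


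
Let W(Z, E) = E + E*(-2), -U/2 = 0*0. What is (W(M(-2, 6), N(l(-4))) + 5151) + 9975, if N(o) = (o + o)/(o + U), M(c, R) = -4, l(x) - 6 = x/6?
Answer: 15124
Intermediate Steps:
l(x) = 6 + x/6
U = 0 (U = -0*0 = -2*0 = 0)
N(o) = 2 (N(o) = (o + o)/(o + 0) = (2*o)/o = 2)
W(Z, E) = -E (W(Z, E) = E - 2*E = -E)
(W(M(-2, 6), N(l(-4))) + 5151) + 9975 = (-1*2 + 5151) + 9975 = (-2 + 5151) + 9975 = 5149 + 9975 = 15124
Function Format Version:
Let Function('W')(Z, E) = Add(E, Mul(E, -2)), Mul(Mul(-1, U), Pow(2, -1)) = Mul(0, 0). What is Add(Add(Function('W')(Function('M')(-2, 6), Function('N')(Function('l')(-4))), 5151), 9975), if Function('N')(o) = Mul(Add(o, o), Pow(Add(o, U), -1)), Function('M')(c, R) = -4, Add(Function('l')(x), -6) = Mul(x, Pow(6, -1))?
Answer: 15124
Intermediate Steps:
Function('l')(x) = Add(6, Mul(Rational(1, 6), x)) (Function('l')(x) = Add(6, Mul(x, Pow(6, -1))) = Add(6, Mul(x, Rational(1, 6))) = Add(6, Mul(Rational(1, 6), x)))
U = 0 (U = Mul(-2, Mul(0, 0)) = Mul(-2, 0) = 0)
Function('N')(o) = 2 (Function('N')(o) = Mul(Add(o, o), Pow(Add(o, 0), -1)) = Mul(Mul(2, o), Pow(o, -1)) = 2)
Function('W')(Z, E) = Mul(-1, E) (Function('W')(Z, E) = Add(E, Mul(-2, E)) = Mul(-1, E))
Add(Add(Function('W')(Function('M')(-2, 6), Function('N')(Function('l')(-4))), 5151), 9975) = Add(Add(Mul(-1, 2), 5151), 9975) = Add(Add(-2, 5151), 9975) = Add(5149, 9975) = 15124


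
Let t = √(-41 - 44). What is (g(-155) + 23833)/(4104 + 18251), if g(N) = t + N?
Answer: 23678/22355 + I*√85/22355 ≈ 1.0592 + 0.00041242*I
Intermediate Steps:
t = I*√85 (t = √(-85) = I*√85 ≈ 9.2195*I)
g(N) = N + I*√85 (g(N) = I*√85 + N = N + I*√85)
(g(-155) + 23833)/(4104 + 18251) = ((-155 + I*√85) + 23833)/(4104 + 18251) = (23678 + I*√85)/22355 = (23678 + I*√85)*(1/22355) = 23678/22355 + I*√85/22355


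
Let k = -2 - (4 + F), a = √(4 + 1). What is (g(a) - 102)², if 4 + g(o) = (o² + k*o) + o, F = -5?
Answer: 10201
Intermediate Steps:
a = √5 ≈ 2.2361
k = -1 (k = -2 - (4 - 5) = -2 - (-1) = -2 - 1*(-1) = -2 + 1 = -1)
g(o) = -4 + o² (g(o) = -4 + ((o² - o) + o) = -4 + o²)
(g(a) - 102)² = ((-4 + (√5)²) - 102)² = ((-4 + 5) - 102)² = (1 - 102)² = (-101)² = 10201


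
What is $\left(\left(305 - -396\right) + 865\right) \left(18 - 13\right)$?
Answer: $7830$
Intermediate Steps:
$\left(\left(305 - -396\right) + 865\right) \left(18 - 13\right) = \left(\left(305 + 396\right) + 865\right) 5 = \left(701 + 865\right) 5 = 1566 \cdot 5 = 7830$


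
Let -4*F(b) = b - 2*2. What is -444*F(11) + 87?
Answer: 864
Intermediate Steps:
F(b) = 1 - b/4 (F(b) = -(b - 2*2)/4 = -(b - 4)/4 = -(-4 + b)/4 = 1 - b/4)
-444*F(11) + 87 = -444*(1 - ¼*11) + 87 = -444*(1 - 11/4) + 87 = -444*(-7/4) + 87 = 777 + 87 = 864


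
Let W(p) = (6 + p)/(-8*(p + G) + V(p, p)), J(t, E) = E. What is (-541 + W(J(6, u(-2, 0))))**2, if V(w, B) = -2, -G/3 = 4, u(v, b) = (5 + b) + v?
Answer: 1433455321/4900 ≈ 2.9254e+5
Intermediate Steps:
u(v, b) = 5 + b + v
G = -12 (G = -3*4 = -12)
W(p) = (6 + p)/(94 - 8*p) (W(p) = (6 + p)/(-8*(p - 12) - 2) = (6 + p)/(-8*(-12 + p) - 2) = (6 + p)/((96 - 8*p) - 2) = (6 + p)/(94 - 8*p))
(-541 + W(J(6, u(-2, 0))))**2 = (-541 + (-6 - (5 + 0 - 2))/(2*(-47 + 4*(5 + 0 - 2))))**2 = (-541 + (-6 - 1*3)/(2*(-47 + 4*3)))**2 = (-541 + (-6 - 3)/(2*(-47 + 12)))**2 = (-541 + (1/2)*(-9)/(-35))**2 = (-541 + (1/2)*(-1/35)*(-9))**2 = (-541 + 9/70)**2 = (-37861/70)**2 = 1433455321/4900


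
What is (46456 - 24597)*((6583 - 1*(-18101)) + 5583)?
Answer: 661606353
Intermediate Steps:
(46456 - 24597)*((6583 - 1*(-18101)) + 5583) = 21859*((6583 + 18101) + 5583) = 21859*(24684 + 5583) = 21859*30267 = 661606353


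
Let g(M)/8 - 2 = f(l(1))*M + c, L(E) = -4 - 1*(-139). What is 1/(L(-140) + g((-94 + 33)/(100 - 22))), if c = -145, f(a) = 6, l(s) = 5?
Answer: -13/13605 ≈ -0.00095553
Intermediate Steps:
L(E) = 135 (L(E) = -4 + 139 = 135)
g(M) = -1144 + 48*M (g(M) = 16 + 8*(6*M - 145) = 16 + 8*(-145 + 6*M) = 16 + (-1160 + 48*M) = -1144 + 48*M)
1/(L(-140) + g((-94 + 33)/(100 - 22))) = 1/(135 + (-1144 + 48*((-94 + 33)/(100 - 22)))) = 1/(135 + (-1144 + 48*(-61/78))) = 1/(135 + (-1144 - 488/13)) = 1/(135 - 15360/13) = 1/(-13605/13) = -13/13605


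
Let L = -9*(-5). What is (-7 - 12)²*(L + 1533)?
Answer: 569658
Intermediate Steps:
L = 45
(-7 - 12)²*(L + 1533) = (-7 - 12)²*(45 + 1533) = (-19)²*1578 = 361*1578 = 569658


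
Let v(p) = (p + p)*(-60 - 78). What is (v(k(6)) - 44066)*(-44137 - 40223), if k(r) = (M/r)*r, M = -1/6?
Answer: 3713527200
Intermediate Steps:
M = -⅙ (M = -1*⅙ = -⅙ ≈ -0.16667)
k(r) = -⅙ (k(r) = (-1/(6*r))*r = -⅙)
v(p) = -276*p (v(p) = (2*p)*(-138) = -276*p)
(v(k(6)) - 44066)*(-44137 - 40223) = (-276*(-⅙) - 44066)*(-44137 - 40223) = (46 - 44066)*(-84360) = -44020*(-84360) = 3713527200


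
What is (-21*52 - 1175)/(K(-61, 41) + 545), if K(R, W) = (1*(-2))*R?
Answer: -2267/667 ≈ -3.3988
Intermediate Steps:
K(R, W) = -2*R
(-21*52 - 1175)/(K(-61, 41) + 545) = (-21*52 - 1175)/(-2*(-61) + 545) = (-1092 - 1175)/(122 + 545) = -2267/667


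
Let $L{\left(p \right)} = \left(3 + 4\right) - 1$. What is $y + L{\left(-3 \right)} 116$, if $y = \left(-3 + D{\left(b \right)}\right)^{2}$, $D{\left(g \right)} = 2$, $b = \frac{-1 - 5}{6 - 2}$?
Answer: $697$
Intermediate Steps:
$L{\left(p \right)} = 6$ ($L{\left(p \right)} = 7 - 1 = 6$)
$b = - \frac{3}{2}$ ($b = - \frac{6}{4} = \left(-6\right) \frac{1}{4} = - \frac{3}{2} \approx -1.5$)
$y = 1$ ($y = \left(-3 + 2\right)^{2} = \left(-1\right)^{2} = 1$)
$y + L{\left(-3 \right)} 116 = 1 + 6 \cdot 116 = 1 + 696 = 697$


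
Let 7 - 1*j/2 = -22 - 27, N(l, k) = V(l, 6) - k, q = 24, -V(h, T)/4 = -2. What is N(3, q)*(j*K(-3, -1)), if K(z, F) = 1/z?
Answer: 1792/3 ≈ 597.33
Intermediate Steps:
V(h, T) = 8 (V(h, T) = -4*(-2) = 8)
N(l, k) = 8 - k
K(z, F) = 1/z
j = 112 (j = 14 - 2*(-22 - 27) = 14 - 2*(-49) = 14 + 98 = 112)
N(3, q)*(j*K(-3, -1)) = (8 - 1*24)*(112/(-3)) = (8 - 24)*(112*(-⅓)) = -16*(-112/3) = 1792/3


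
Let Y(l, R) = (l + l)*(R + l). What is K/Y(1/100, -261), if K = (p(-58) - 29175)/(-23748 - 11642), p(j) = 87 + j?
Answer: -14573000/92364361 ≈ -0.15778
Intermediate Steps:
K = 14573/17695 (K = ((87 - 58) - 29175)/(-23748 - 11642) = (29 - 29175)/(-35390) = -29146*(-1/35390) = 14573/17695 ≈ 0.82357)
Y(l, R) = 2*l*(R + l) (Y(l, R) = (2*l)*(R + l) = 2*l*(R + l))
K/Y(1/100, -261) = 14573/(17695*((2*(-261 + 1/100)/100))) = 14573/(17695*((2*(1/100)*(-261 + 1/100)))) = 14573/(17695*((2*(1/100)*(-26099/100)))) = 14573/(17695*(-26099/5000)) = (14573/17695)*(-5000/26099) = -14573000/92364361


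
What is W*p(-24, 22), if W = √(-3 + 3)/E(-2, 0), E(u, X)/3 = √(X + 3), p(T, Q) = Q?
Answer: 0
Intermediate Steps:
E(u, X) = 3*√(3 + X) (E(u, X) = 3*√(X + 3) = 3*√(3 + X))
W = 0 (W = √(-3 + 3)/((3*√(3 + 0))) = √0/((3*√3)) = 0*(√3/9) = 0)
W*p(-24, 22) = 0*22 = 0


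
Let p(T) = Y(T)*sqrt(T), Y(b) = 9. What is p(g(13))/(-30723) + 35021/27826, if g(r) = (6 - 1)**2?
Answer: 358232671/284966066 ≈ 1.2571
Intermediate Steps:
g(r) = 25 (g(r) = 5**2 = 25)
p(T) = 9*sqrt(T)
p(g(13))/(-30723) + 35021/27826 = (9*sqrt(25))/(-30723) + 35021/27826 = (9*5)*(-1/30723) + 35021*(1/27826) = 45*(-1/30723) + 35021/27826 = -15/10241 + 35021/27826 = 358232671/284966066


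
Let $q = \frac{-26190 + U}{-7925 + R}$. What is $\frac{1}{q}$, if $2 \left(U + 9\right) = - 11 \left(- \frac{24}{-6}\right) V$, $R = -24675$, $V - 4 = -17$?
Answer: $\frac{32600}{25913} \approx 1.2581$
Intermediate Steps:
$V = -13$ ($V = 4 - 17 = -13$)
$U = 277$ ($U = -9 + \frac{- 11 \left(- \frac{24}{-6}\right) \left(-13\right)}{2} = -9 + \frac{- 11 \left(\left(-24\right) \left(- \frac{1}{6}\right)\right) \left(-13\right)}{2} = -9 + \frac{\left(-11\right) 4 \left(-13\right)}{2} = -9 + \frac{\left(-44\right) \left(-13\right)}{2} = -9 + \frac{1}{2} \cdot 572 = -9 + 286 = 277$)
$q = \frac{25913}{32600}$ ($q = \frac{-26190 + 277}{-7925 - 24675} = - \frac{25913}{-32600} = \left(-25913\right) \left(- \frac{1}{32600}\right) = \frac{25913}{32600} \approx 0.79488$)
$\frac{1}{q} = \frac{1}{\frac{25913}{32600}} = \frac{32600}{25913}$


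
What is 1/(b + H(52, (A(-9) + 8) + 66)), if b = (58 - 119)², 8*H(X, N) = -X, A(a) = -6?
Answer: 2/7429 ≈ 0.00026922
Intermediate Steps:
H(X, N) = -X/8 (H(X, N) = (-X)/8 = -X/8)
b = 3721 (b = (-61)² = 3721)
1/(b + H(52, (A(-9) + 8) + 66)) = 1/(3721 - ⅛*52) = 1/(3721 - 13/2) = 1/(7429/2) = 2/7429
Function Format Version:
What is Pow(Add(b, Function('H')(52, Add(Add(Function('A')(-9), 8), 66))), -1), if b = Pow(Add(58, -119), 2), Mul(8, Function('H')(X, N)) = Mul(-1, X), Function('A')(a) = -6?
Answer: Rational(2, 7429) ≈ 0.00026922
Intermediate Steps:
Function('H')(X, N) = Mul(Rational(-1, 8), X) (Function('H')(X, N) = Mul(Rational(1, 8), Mul(-1, X)) = Mul(Rational(-1, 8), X))
b = 3721 (b = Pow(-61, 2) = 3721)
Pow(Add(b, Function('H')(52, Add(Add(Function('A')(-9), 8), 66))), -1) = Pow(Add(3721, Mul(Rational(-1, 8), 52)), -1) = Pow(Add(3721, Rational(-13, 2)), -1) = Pow(Rational(7429, 2), -1) = Rational(2, 7429)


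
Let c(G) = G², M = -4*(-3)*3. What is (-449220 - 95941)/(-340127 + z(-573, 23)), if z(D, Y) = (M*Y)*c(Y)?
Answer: -545161/97885 ≈ -5.5694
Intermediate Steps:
M = 36 (M = 12*3 = 36)
z(D, Y) = 36*Y³ (z(D, Y) = (36*Y)*Y² = 36*Y³)
(-449220 - 95941)/(-340127 + z(-573, 23)) = (-449220 - 95941)/(-340127 + 36*23³) = -545161/(-340127 + 36*12167) = -545161/(-340127 + 438012) = -545161/97885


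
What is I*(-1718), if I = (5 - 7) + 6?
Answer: -6872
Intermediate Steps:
I = 4 (I = -2 + 6 = 4)
I*(-1718) = 4*(-1718) = -6872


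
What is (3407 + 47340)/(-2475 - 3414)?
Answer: -50747/5889 ≈ -8.6172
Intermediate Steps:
(3407 + 47340)/(-2475 - 3414) = 50747/(-5889) = 50747*(-1/5889) = -50747/5889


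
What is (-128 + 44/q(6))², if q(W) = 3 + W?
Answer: 1227664/81 ≈ 15156.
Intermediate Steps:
(-128 + 44/q(6))² = (-128 + 44/(3 + 6))² = (-128 + 44/9)² = (-1108/9)² = 1227664/81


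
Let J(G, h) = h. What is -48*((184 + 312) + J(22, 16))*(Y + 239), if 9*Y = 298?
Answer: -20062208/3 ≈ -6.6874e+6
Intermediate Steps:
Y = 298/9 (Y = (⅑)*298 = 298/9 ≈ 33.111)
-48*((184 + 312) + J(22, 16))*(Y + 239) = -48*((184 + 312) + 16)*(298/9 + 239) = -48*(496 + 16)*2449/9 = -24576*2449/9 = -48*1253888/9 = -20062208/3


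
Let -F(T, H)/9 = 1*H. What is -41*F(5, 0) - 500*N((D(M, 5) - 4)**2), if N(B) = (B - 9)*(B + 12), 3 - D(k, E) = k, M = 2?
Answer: 0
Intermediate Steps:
F(T, H) = -9*H
D(k, E) = 3 - k
N(B) = (-9 + B)*(12 + B)
-41*F(5, 0) - 500*N((D(M, 5) - 4)**2) = -(-369)*0 - 500*(-108 + (((3 - 1*2) - 4)**2)**2 + 3*((3 - 1*2) - 4)**2) = -41*0 - 500*(-108 + (((3 - 2) - 4)**2)**2 + 3*((3 - 2) - 4)**2) = 0 - 500*(-108 + ((1 - 4)**2)**2 + 3*(1 - 4)**2) = 0 - 500*(-108 + ((-3)**2)**2 + 3*(-3)**2) = 0 - 500*(-108 + 9**2 + 3*9) = 0 - 500*(-108 + 81 + 27) = 0 - 500*0 = 0 + 0 = 0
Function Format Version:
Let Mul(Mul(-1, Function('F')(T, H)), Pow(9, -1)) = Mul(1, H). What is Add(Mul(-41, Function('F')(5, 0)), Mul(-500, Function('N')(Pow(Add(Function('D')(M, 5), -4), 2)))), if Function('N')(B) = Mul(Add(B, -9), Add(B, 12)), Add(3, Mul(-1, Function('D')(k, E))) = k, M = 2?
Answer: 0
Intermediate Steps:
Function('F')(T, H) = Mul(-9, H) (Function('F')(T, H) = Mul(-9, Mul(1, H)) = Mul(-9, H))
Function('D')(k, E) = Add(3, Mul(-1, k))
Function('N')(B) = Mul(Add(-9, B), Add(12, B))
Add(Mul(-41, Function('F')(5, 0)), Mul(-500, Function('N')(Pow(Add(Function('D')(M, 5), -4), 2)))) = Add(Mul(-41, Mul(-9, 0)), Mul(-500, Add(-108, Pow(Pow(Add(Add(3, Mul(-1, 2)), -4), 2), 2), Mul(3, Pow(Add(Add(3, Mul(-1, 2)), -4), 2))))) = Add(Mul(-41, 0), Mul(-500, Add(-108, Pow(Pow(Add(Add(3, -2), -4), 2), 2), Mul(3, Pow(Add(Add(3, -2), -4), 2))))) = Add(0, Mul(-500, Add(-108, Pow(Pow(Add(1, -4), 2), 2), Mul(3, Pow(Add(1, -4), 2))))) = Add(0, Mul(-500, Add(-108, Pow(Pow(-3, 2), 2), Mul(3, Pow(-3, 2))))) = Add(0, Mul(-500, Add(-108, Pow(9, 2), Mul(3, 9)))) = Add(0, Mul(-500, Add(-108, 81, 27))) = Add(0, Mul(-500, 0)) = Add(0, 0) = 0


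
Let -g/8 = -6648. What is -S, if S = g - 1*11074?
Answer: -42110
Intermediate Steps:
g = 53184 (g = -8*(-6648) = 53184)
S = 42110 (S = 53184 - 1*11074 = 53184 - 11074 = 42110)
-S = -1*42110 = -42110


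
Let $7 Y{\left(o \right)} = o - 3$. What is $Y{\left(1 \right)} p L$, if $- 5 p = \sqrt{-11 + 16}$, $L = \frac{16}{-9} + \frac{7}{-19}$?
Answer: $- \frac{734 \sqrt{5}}{5985} \approx -0.27423$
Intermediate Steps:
$Y{\left(o \right)} = - \frac{3}{7} + \frac{o}{7}$ ($Y{\left(o \right)} = \frac{o - 3}{7} = \frac{-3 + o}{7} = - \frac{3}{7} + \frac{o}{7}$)
$L = - \frac{367}{171}$ ($L = 16 \left(- \frac{1}{9}\right) + 7 \left(- \frac{1}{19}\right) = - \frac{16}{9} - \frac{7}{19} = - \frac{367}{171} \approx -2.1462$)
$p = - \frac{\sqrt{5}}{5}$ ($p = - \frac{\sqrt{-11 + 16}}{5} = - \frac{\sqrt{5}}{5} \approx -0.44721$)
$Y{\left(1 \right)} p L = \left(- \frac{3}{7} + \frac{1}{7} \cdot 1\right) \left(- \frac{\sqrt{5}}{5}\right) \left(- \frac{367}{171}\right) = \left(- \frac{3}{7} + \frac{1}{7}\right) \left(- \frac{\sqrt{5}}{5}\right) \left(- \frac{367}{171}\right) = - \frac{2 \left(- \frac{\sqrt{5}}{5}\right)}{7} \left(- \frac{367}{171}\right) = \frac{2 \sqrt{5}}{35} \left(- \frac{367}{171}\right) = - \frac{734 \sqrt{5}}{5985}$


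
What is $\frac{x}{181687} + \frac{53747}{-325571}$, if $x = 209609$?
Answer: $\frac{58477480550}{59152018277} \approx 0.9886$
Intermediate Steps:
$\frac{x}{181687} + \frac{53747}{-325571} = \frac{209609}{181687} + \frac{53747}{-325571} = 209609 \cdot \frac{1}{181687} + 53747 \left(- \frac{1}{325571}\right) = \frac{209609}{181687} - \frac{53747}{325571} = \frac{58477480550}{59152018277}$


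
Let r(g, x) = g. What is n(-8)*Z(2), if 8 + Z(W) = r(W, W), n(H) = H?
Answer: 48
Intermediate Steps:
Z(W) = -8 + W
n(-8)*Z(2) = -8*(-8 + 2) = -8*(-6) = 48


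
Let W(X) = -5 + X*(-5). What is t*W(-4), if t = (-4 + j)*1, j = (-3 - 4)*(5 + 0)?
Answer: -585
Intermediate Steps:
j = -35 (j = -7*5 = -35)
t = -39 (t = (-4 - 35)*1 = -39*1 = -39)
W(X) = -5 - 5*X
t*W(-4) = -39*(-5 - 5*(-4)) = -39*(-5 + 20) = -39*15 = -585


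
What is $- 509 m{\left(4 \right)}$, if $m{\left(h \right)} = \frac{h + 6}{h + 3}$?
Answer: $- \frac{5090}{7} \approx -727.14$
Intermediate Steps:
$m{\left(h \right)} = \frac{6 + h}{3 + h}$
$- 509 m{\left(4 \right)} = - 509 \frac{6 + 4}{3 + 4} = - 509 \cdot \frac{1}{7} \cdot 10 = \left(-509\right) \frac{10}{7} = - \frac{5090}{7}$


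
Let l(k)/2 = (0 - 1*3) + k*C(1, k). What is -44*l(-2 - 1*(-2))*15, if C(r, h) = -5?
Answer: 3960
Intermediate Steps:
l(k) = -6 - 10*k (l(k) = 2*((0 - 1*3) + k*(-5)) = 2*((0 - 3) - 5*k) = 2*(-3 - 5*k) = -6 - 10*k)
-44*l(-2 - 1*(-2))*15 = -44*(-6 - 10*(-2 - 1*(-2)))*15 = -44*(-6 - 10*(-2 + 2))*15 = -44*(-6 - 10*0)*15 = -44*(-6 + 0)*15 = -44*(-6)*15 = 264*15 = 3960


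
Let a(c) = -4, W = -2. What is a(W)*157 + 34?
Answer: -594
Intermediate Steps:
a(W)*157 + 34 = -4*157 + 34 = -628 + 34 = -594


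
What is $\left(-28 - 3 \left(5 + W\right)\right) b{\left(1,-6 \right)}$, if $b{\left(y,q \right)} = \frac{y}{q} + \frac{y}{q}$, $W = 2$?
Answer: $\frac{49}{3} \approx 16.333$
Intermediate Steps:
$b{\left(y,q \right)} = \frac{2 y}{q}$
$\left(-28 - 3 \left(5 + W\right)\right) b{\left(1,-6 \right)} = \left(-28 - 3 \left(5 + 2\right)\right) 2 \cdot 1 \frac{1}{-6} = \left(-28 - 21\right) 2 \cdot 1 \left(- \frac{1}{6}\right) = \left(-28 - 21\right) \left(- \frac{1}{3}\right) = \left(-49\right) \left(- \frac{1}{3}\right) = \frac{49}{3}$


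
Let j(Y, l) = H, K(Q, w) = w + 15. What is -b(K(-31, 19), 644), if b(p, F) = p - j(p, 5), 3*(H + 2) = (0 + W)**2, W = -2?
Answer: -104/3 ≈ -34.667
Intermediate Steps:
K(Q, w) = 15 + w
H = -2/3 (H = -2 + (0 - 2)**2/3 = -2 + (1/3)*(-2)**2 = -2 + (1/3)*4 = -2 + 4/3 = -2/3 ≈ -0.66667)
j(Y, l) = -2/3
b(p, F) = 2/3 + p (b(p, F) = p - 1*(-2/3) = p + 2/3 = 2/3 + p)
-b(K(-31, 19), 644) = -(2/3 + (15 + 19)) = -(2/3 + 34) = -1*104/3 = -104/3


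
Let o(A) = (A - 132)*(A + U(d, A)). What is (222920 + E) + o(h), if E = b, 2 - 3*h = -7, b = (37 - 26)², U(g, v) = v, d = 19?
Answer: 222267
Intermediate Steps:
b = 121 (b = 11² = 121)
h = 3 (h = ⅔ - ⅓*(-7) = ⅔ + 7/3 = 3)
E = 121
o(A) = 2*A*(-132 + A) (o(A) = (A - 132)*(A + A) = (-132 + A)*(2*A) = 2*A*(-132 + A))
(222920 + E) + o(h) = (222920 + 121) + 2*3*(-132 + 3) = 223041 + 2*3*(-129) = 223041 - 774 = 222267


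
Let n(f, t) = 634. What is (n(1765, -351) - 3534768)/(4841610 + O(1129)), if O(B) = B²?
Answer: -3534134/6116251 ≈ -0.57783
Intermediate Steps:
(n(1765, -351) - 3534768)/(4841610 + O(1129)) = (634 - 3534768)/(4841610 + 1129²) = -3534134/(4841610 + 1274641) = -3534134/6116251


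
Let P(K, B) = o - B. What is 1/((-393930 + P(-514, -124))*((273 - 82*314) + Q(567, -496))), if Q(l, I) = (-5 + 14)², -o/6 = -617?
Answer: 1/9906300976 ≈ 1.0095e-10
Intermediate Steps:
o = 3702 (o = -6*(-617) = 3702)
Q(l, I) = 81 (Q(l, I) = 9² = 81)
P(K, B) = 3702 - B
1/((-393930 + P(-514, -124))*((273 - 82*314) + Q(567, -496))) = 1/((-393930 + (3702 - 1*(-124)))*((273 - 82*314) + 81)) = 1/((-393930 + (3702 + 124))*((273 - 25748) + 81)) = 1/((-393930 + 3826)*(-25475 + 81)) = 1/(-390104*(-25394)) = 1/9906300976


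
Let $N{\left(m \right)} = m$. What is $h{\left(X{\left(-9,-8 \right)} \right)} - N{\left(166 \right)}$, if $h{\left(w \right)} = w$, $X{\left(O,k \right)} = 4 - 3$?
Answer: $-165$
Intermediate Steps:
$X{\left(O,k \right)} = 1$ ($X{\left(O,k \right)} = 4 - 3 = 1$)
$h{\left(X{\left(-9,-8 \right)} \right)} - N{\left(166 \right)} = 1 - 166 = -165$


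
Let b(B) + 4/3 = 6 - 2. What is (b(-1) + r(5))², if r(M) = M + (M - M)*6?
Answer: 529/9 ≈ 58.778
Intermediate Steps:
r(M) = M (r(M) = M + 0*6 = M + 0 = M)
b(B) = 8/3 (b(B) = -4/3 + (6 - 2) = -4/3 + 4 = 8/3)
(b(-1) + r(5))² = (8/3 + 5)² = (23/3)² = 529/9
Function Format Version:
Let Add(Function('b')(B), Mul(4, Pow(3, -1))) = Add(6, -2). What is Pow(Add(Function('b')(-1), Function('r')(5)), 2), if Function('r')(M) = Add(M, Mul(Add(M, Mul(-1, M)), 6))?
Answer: Rational(529, 9) ≈ 58.778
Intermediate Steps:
Function('r')(M) = M (Function('r')(M) = Add(M, Mul(0, 6)) = Add(M, 0) = M)
Function('b')(B) = Rational(8, 3) (Function('b')(B) = Add(Rational(-4, 3), Add(6, -2)) = Add(Rational(-4, 3), 4) = Rational(8, 3))
Pow(Add(Function('b')(-1), Function('r')(5)), 2) = Pow(Add(Rational(8, 3), 5), 2) = Pow(Rational(23, 3), 2) = Rational(529, 9)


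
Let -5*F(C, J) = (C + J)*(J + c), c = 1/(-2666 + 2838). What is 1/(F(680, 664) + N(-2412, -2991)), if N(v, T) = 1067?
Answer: -215/38144819 ≈ -5.6364e-6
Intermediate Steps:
c = 1/172 ≈ 0.0058140
F(C, J) = -(1/172 + J)*(C + J)/5 (F(C, J) = -(C + J)*(J + 1/172)/5 = -(C + J)*(1/172 + J)/5 = -(1/172 + J)*(C + J)/5)
1/(F(680, 664) + N(-2412, -2991)) = 1/((-1/5*664**2 - 1/860*680 - 1/860*664 - 1/5*680*664) + 1067) = 1/((-1/5*440896 - 34/43 - 166/215 - 90304) + 1067) = 1/((-440896/5 - 34/43 - 166/215 - 90304) + 1067) = 1/(-38374224/215 + 1067) = 1/(-38144819/215) = -215/38144819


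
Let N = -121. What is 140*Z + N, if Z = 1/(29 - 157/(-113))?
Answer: -199847/1717 ≈ -116.39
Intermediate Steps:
Z = 113/3434 (Z = 1/(29 - 157*(-1/113)) = 1/(29 + 157/113) = 1/(3434/113) = 113/3434 ≈ 0.032906)
140*Z + N = 140*(113/3434) - 121 = 7910/1717 - 121 = -199847/1717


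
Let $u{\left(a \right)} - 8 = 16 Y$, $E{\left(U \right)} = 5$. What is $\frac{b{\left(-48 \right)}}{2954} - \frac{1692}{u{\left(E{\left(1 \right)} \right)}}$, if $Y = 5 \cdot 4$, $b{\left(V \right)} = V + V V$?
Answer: $- \frac{532275}{121114} \approx -4.3948$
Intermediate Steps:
$b{\left(V \right)} = V + V^{2}$
$Y = 20$
$u{\left(a \right)} = 328$ ($u{\left(a \right)} = 8 + 16 \cdot 20 = 8 + 320 = 328$)
$\frac{b{\left(-48 \right)}}{2954} - \frac{1692}{u{\left(E{\left(1 \right)} \right)}} = \frac{\left(-48\right) \left(1 - 48\right)}{2954} - \frac{1692}{328} = \left(-48\right) \left(-47\right) \frac{1}{2954} - \frac{423}{82} = 2256 \cdot \frac{1}{2954} - \frac{423}{82} = \frac{1128}{1477} - \frac{423}{82} = - \frac{532275}{121114}$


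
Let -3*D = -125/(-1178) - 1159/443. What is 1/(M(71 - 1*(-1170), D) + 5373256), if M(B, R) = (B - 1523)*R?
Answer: 260927/1401966001743 ≈ 1.8612e-7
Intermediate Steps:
D = 1309927/1565562 (D = -(-125/(-1178) - 1159/443)/3 = -(-125*(-1/1178) - 1159*1/443)/3 = -(125/1178 - 1159/443)/3 = -⅓*(-1309927/521854) = 1309927/1565562 ≈ 0.83671)
M(B, R) = R*(-1523 + B) (M(B, R) = (-1523 + B)*R = R*(-1523 + B))
1/(M(71 - 1*(-1170), D) + 5373256) = 1/(1309927*(-1523 + (71 - 1*(-1170)))/1565562 + 5373256) = 1/(1309927*(-1523 + (71 + 1170))/1565562 + 5373256) = 1/(1309927*(-1523 + 1241)/1565562 + 5373256) = 1/((1309927/1565562)*(-282) + 5373256) = 1/(-61566569/260927 + 5373256) = 1/(1401966001743/260927) = 260927/1401966001743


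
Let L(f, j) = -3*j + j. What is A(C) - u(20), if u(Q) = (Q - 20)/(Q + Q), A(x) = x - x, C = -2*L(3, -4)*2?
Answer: 0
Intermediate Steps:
L(f, j) = -2*j
C = -32 (C = -(-4)*(-4)*2 = -2*8*2 = -16*2 = -32)
A(x) = 0
u(Q) = (-20 + Q)/(2*Q) (u(Q) = (-20 + Q)/((2*Q)) = (-20 + Q)*(1/(2*Q)) = (-20 + Q)/(2*Q))
A(C) - u(20) = 0 - (-20 + 20)/(2*20) = 0 - 0/(2*20) = 0 - 1*0 = 0 + 0 = 0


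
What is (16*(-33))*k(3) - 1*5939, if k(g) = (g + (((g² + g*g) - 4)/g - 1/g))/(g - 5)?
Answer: -4003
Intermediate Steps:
k(g) = (g - 1/g + (-4 + 2*g²)/g)/(-5 + g) (k(g) = (g + (((g² + g²) - 4)/g - 1/g))/(-5 + g) = (g + ((2*g² - 4)/g - 1/g))/(-5 + g) = (g + ((-4 + 2*g²)/g - 1/g))/(-5 + g) = (g + (-1/g + (-4 + 2*g²)/g))/(-5 + g) = (g - 1/g + (-4 + 2*g²)/g)/(-5 + g))
(16*(-33))*k(3) - 1*5939 = (16*(-33))*((-5 + 3*3²)/(3*(-5 + 3))) - 1*5939 = -176*(-5 + 3*9)/(-2) - 5939 = -176*(-1)*(-5 + 27)/2 - 5939 = -176*(-1)*22/2 - 5939 = -528*(-11/3) - 5939 = 1936 - 5939 = -4003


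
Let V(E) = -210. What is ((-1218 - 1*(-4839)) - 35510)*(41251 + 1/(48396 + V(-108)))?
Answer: -63386424987743/48186 ≈ -1.3155e+9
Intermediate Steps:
((-1218 - 1*(-4839)) - 35510)*(41251 + 1/(48396 + V(-108))) = ((-1218 - 1*(-4839)) - 35510)*(41251 + 1/(48396 - 210)) = ((-1218 + 4839) - 35510)*(41251 + 1/48186) = (3621 - 35510)*(41251 + 1/48186) = -31889*1987720687/48186 = -63386424987743/48186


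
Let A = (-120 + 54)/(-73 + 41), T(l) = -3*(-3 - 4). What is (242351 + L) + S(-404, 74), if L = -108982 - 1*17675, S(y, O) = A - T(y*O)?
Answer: 1850801/16 ≈ 1.1568e+5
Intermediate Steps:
T(l) = 21 (T(l) = -3*(-7) = 21)
A = 33/16 (A = -66/(-32) = -66*(-1/32) = 33/16 ≈ 2.0625)
S(y, O) = -303/16 (S(y, O) = 33/16 - 1*21 = 33/16 - 21 = -303/16)
L = -126657 (L = -108982 - 17675 = -126657)
(242351 + L) + S(-404, 74) = (242351 - 126657) - 303/16 = 115694 - 303/16 = 1850801/16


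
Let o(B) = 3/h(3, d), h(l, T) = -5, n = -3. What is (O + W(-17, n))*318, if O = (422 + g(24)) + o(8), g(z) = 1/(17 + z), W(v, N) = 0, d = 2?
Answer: 27472656/205 ≈ 1.3401e+5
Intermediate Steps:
o(B) = -3/5 (o(B) = 3/(-5) = 3*(-1/5) = -3/5)
O = 86392/205 (O = (422 + 1/(17 + 24)) - 3/5 = (422 + 1/41) - 3/5 = 17303/41 - 3/5 = 86392/205 ≈ 421.42)
(O + W(-17, n))*318 = (86392/205 + 0)*318 = (86392/205)*318 = 27472656/205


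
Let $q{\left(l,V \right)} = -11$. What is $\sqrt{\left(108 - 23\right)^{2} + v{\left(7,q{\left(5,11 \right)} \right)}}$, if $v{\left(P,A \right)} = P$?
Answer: $8 \sqrt{113} \approx 85.041$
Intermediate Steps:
$\sqrt{\left(108 - 23\right)^{2} + v{\left(7,q{\left(5,11 \right)} \right)}} = \sqrt{\left(108 - 23\right)^{2} + 7} = \sqrt{85^{2} + 7} = \sqrt{7225 + 7} = \sqrt{7232} = 8 \sqrt{113}$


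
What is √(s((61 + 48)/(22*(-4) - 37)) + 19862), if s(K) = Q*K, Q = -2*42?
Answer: √12459530/25 ≈ 141.19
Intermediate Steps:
Q = -84
s(K) = -84*K
√(s((61 + 48)/(22*(-4) - 37)) + 19862) = √(-84*(61 + 48)/(22*(-4) - 37) + 19862) = √(-9156/(-88 - 37) + 19862) = √(-9156/(-125) + 19862) = √(-9156*(-1)/125 + 19862) = √(-84*(-109/125) + 19862) = √(9156/125 + 19862) = √(2491906/125) = √12459530/25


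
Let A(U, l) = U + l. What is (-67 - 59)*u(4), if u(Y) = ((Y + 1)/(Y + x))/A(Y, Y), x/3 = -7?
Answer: 315/68 ≈ 4.6324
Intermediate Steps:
x = -21 (x = 3*(-7) = -21)
u(Y) = (1 + Y)/(2*Y*(-21 + Y)) (u(Y) = ((Y + 1)/(Y - 21))/(Y + Y) = ((1 + Y)/(-21 + Y))/((2*Y)) = ((1 + Y)/(-21 + Y))*(1/(2*Y)) = (1 + Y)/(2*Y*(-21 + Y)))
(-67 - 59)*u(4) = (-67 - 59)*((½)*(1 + 4)/(4*(-21 + 4))) = -63*5/(4*(-17)) = -63*(-1)*5/(4*17) = -126*(-5/136) = 315/68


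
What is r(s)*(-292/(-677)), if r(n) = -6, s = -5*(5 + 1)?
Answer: -1752/677 ≈ -2.5879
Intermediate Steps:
s = -30 (s = -5*6 = -30)
r(s)*(-292/(-677)) = -(-1752)/(-677) = -(-1752)*(-1)/677 = -6*292/677 = -1752/677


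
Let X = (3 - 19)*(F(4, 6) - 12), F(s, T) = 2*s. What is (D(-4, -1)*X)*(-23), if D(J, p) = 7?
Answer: -10304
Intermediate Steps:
X = 64 (X = (3 - 19)*(2*4 - 12) = -16*(8 - 12) = -16*(-4) = 64)
(D(-4, -1)*X)*(-23) = (7*64)*(-23) = 448*(-23) = -10304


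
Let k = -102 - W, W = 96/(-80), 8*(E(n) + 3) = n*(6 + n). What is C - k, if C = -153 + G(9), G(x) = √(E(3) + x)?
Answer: -261/5 + 5*√6/4 ≈ -49.138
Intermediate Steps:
E(n) = -3 + n*(6 + n)/8 (E(n) = -3 + (n*(6 + n))/8 = -3 + n*(6 + n)/8)
W = -6/5 (W = 96*(-1/80) = -6/5 ≈ -1.2000)
G(x) = √(3/8 + x) (G(x) = √((-3 + (⅛)*3² + (¾)*3) + x) = √((-3 + (⅛)*9 + 9/4) + x) = √((-3 + 9/8 + 9/4) + x) = √(3/8 + x))
k = -504/5 (k = -102 - 1*(-6/5) = -102 + 6/5 = -504/5 ≈ -100.80)
C = -153 + 5*√6/4 (C = -153 + √(6 + 16*9)/4 = -153 + √(6 + 144)/4 = -153 + √150/4 = -153 + (5*√6)/4 = -153 + 5*√6/4 ≈ -149.94)
C - k = (-153 + 5*√6/4) - 1*(-504/5) = (-153 + 5*√6/4) + 504/5 = -261/5 + 5*√6/4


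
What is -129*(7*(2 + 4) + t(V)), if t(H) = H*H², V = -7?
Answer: 38829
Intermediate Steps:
t(H) = H³
-129*(7*(2 + 4) + t(V)) = -129*(7*(2 + 4) + (-7)³) = -129*(7*6 - 343) = -129*(42 - 343) = -129*(-301) = 38829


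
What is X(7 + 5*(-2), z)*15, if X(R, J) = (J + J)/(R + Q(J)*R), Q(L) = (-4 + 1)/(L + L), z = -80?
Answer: 128000/163 ≈ 785.28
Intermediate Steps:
Q(L) = -3/(2*L) (Q(L) = -3*1/(2*L) = -3/(2*L))
X(R, J) = 2*J/(R - 3*R/(2*J)) (X(R, J) = (J + J)/(R + (-3/(2*J))*R) = (2*J)/(R - 3*R/(2*J)) = 2*J/(R - 3*R/(2*J)))
X(7 + 5*(-2), z)*15 = (4*(-80)²/((7 + 5*(-2))*(-3 + 2*(-80))))*15 = (4*6400/((7 - 10)*(-3 - 160)))*15 = (4*6400/(-3*(-163)))*15 = (4*6400*(-⅓)*(-1/163))*15 = (25600/489)*15 = 128000/163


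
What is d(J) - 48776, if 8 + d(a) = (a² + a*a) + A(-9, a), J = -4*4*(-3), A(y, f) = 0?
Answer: -44176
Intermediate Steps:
J = 48 (J = -16*(-3) = 48)
d(a) = -8 + 2*a² (d(a) = -8 + ((a² + a*a) + 0) = -8 + ((a² + a²) + 0) = -8 + (2*a² + 0) = -8 + 2*a²)
d(J) - 48776 = (-8 + 2*48²) - 48776 = (-8 + 2*2304) - 48776 = (-8 + 4608) - 48776 = 4600 - 48776 = -44176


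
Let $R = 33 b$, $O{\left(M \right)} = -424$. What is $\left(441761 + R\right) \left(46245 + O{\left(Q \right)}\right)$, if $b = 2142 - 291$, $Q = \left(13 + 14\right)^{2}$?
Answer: $23040814924$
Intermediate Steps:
$Q = 729$ ($Q = 27^{2} = 729$)
$b = 1851$ ($b = 2142 - 291 = 1851$)
$R = 61083$ ($R = 33 \cdot 1851 = 61083$)
$\left(441761 + R\right) \left(46245 + O{\left(Q \right)}\right) = \left(441761 + 61083\right) \left(46245 - 424\right) = 502844 \cdot 45821 = 23040814924$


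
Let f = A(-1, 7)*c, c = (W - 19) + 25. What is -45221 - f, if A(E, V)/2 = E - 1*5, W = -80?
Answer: -46109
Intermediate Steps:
A(E, V) = -10 + 2*E (A(E, V) = 2*(E - 1*5) = 2*(E - 5) = 2*(-5 + E) = -10 + 2*E)
c = -74 (c = (-80 - 19) + 25 = -99 + 25 = -74)
f = 888 (f = (-10 + 2*(-1))*(-74) = (-10 - 2)*(-74) = -12*(-74) = 888)
-45221 - f = -45221 - 1*888 = -45221 - 888 = -46109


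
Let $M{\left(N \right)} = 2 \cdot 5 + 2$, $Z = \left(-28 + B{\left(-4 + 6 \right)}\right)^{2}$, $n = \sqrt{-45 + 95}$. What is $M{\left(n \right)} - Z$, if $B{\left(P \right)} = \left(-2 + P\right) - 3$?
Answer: $-949$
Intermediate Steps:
$B{\left(P \right)} = -5 + P$
$n = 5 \sqrt{2}$ ($n = \sqrt{50} = 5 \sqrt{2} \approx 7.0711$)
$Z = 961$ ($Z = \left(-28 + \left(-5 + \left(-4 + 6\right)\right)\right)^{2} = \left(-28 + \left(-5 + 2\right)\right)^{2} = \left(-28 - 3\right)^{2} = \left(-31\right)^{2} = 961$)
$M{\left(N \right)} = 12$ ($M{\left(N \right)} = 10 + 2 = 12$)
$M{\left(n \right)} - Z = 12 - 961 = -949$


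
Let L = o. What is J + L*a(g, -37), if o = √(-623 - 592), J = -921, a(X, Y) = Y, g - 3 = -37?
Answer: -921 - 333*I*√15 ≈ -921.0 - 1289.7*I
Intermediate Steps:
g = -34 (g = 3 - 37 = -34)
o = 9*I*√15 (o = √(-1215) = 9*I*√15 ≈ 34.857*I)
L = 9*I*√15 ≈ 34.857*I
J + L*a(g, -37) = -921 + (9*I*√15)*(-37) = -921 - 333*I*√15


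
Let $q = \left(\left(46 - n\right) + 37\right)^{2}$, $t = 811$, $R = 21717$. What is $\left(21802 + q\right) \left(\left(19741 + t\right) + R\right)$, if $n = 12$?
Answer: $1134626767$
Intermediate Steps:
$q = 5041$ ($q = \left(\left(46 - 12\right) + 37\right)^{2} = \left(34 + 37\right)^{2} = 71^{2} = 5041$)
$\left(21802 + q\right) \left(\left(19741 + t\right) + R\right) = \left(21802 + 5041\right) \left(\left(19741 + 811\right) + 21717\right) = 26843 \left(20552 + 21717\right) = 26843 \cdot 42269 = 1134626767$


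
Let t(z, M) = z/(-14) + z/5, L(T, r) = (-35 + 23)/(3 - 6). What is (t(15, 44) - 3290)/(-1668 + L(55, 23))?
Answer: 3541/1792 ≈ 1.9760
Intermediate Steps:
L(T, r) = 4 (L(T, r) = -12/(-3) = -12*(-⅓) = 4)
t(z, M) = 9*z/70 (t(z, M) = z*(-1/14) + z*(⅕) = -z/14 + z/5 = 9*z/70)
(t(15, 44) - 3290)/(-1668 + L(55, 23)) = ((9/70)*15 - 3290)/(-1668 + 4) = (27/14 - 3290)/(-1664) = -46033/14*(-1/1664) = 3541/1792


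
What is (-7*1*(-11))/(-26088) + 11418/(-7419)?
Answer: -99481349/64515624 ≈ -1.5420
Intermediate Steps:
(-7*1*(-11))/(-26088) + 11418/(-7419) = -7*(-11)*(-1/26088) + 11418*(-1/7419) = 77*(-1/26088) - 3806/2473 = -77/26088 - 3806/2473 = -99481349/64515624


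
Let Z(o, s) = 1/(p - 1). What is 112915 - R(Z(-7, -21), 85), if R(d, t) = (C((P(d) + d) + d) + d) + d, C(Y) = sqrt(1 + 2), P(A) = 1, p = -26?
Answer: 3048707/27 - sqrt(3) ≈ 1.1291e+5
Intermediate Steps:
Z(o, s) = -1/27 (Z(o, s) = 1/(-26 - 1) = 1/(-27) = -1/27)
C(Y) = sqrt(3)
R(d, t) = sqrt(3) + 2*d (R(d, t) = (sqrt(3) + d) + d = (d + sqrt(3)) + d = sqrt(3) + 2*d)
112915 - R(Z(-7, -21), 85) = 112915 - (sqrt(3) + 2*(-1/27)) = 112915 - (sqrt(3) - 2/27) = 112915 - (-2/27 + sqrt(3)) = 112915 + (2/27 - sqrt(3)) = 3048707/27 - sqrt(3)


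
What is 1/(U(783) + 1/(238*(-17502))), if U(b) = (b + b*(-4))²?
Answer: 4165476/22984267638275 ≈ 1.8123e-7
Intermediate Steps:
U(b) = 9*b² (U(b) = (b - 4*b)² = (-3*b)² = 9*b²)
1/(U(783) + 1/(238*(-17502))) = 1/(9*783² + 1/(238*(-17502))) = 1/(9*613089 + 1/(-4165476)) = 1/(5517801 - 1/4165476) = 1/(22984267638275/4165476) = 4165476/22984267638275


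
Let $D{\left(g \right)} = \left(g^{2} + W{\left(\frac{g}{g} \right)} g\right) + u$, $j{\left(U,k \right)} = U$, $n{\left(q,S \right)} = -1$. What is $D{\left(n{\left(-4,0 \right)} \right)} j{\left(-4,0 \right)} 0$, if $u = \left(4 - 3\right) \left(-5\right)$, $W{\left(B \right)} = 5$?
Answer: $0$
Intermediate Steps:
$u = -5$ ($u = 1 \left(-5\right) = -5$)
$D{\left(g \right)} = -5 + g^{2} + 5 g$ ($D{\left(g \right)} = \left(g^{2} + 5 g\right) - 5 = -5 + g^{2} + 5 g$)
$D{\left(n{\left(-4,0 \right)} \right)} j{\left(-4,0 \right)} 0 = \left(-5 + \left(-1\right)^{2} + 5 \left(-1\right)\right) \left(\left(-4\right) 0\right) = \left(-5 + 1 - 5\right) 0 = \left(-9\right) 0 = 0$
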